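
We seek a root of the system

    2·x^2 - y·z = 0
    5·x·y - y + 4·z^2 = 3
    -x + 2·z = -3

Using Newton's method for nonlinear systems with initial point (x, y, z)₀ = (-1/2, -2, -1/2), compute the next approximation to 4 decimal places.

(-1.0789, 2.8421, -2.0395)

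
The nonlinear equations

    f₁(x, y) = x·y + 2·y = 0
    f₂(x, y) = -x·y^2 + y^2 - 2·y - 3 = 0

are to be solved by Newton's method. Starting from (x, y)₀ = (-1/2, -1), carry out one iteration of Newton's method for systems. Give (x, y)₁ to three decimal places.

At (-1/2, -1): F = (-1.500, 0.500).
Jacobian J = [[y, x + 2], [-y^2, -2·x·y + 2·y - 2]].
At the point, J = [[-1.000, 1.500], [-1.000, -5.000]] (det J = 6.500).
Solving J·Δ = −F gives Δ = (-1.038, 0.308).
Then the next iterate is (x, y)₁ = (-1.538, -0.692).

(-1.538, -0.692)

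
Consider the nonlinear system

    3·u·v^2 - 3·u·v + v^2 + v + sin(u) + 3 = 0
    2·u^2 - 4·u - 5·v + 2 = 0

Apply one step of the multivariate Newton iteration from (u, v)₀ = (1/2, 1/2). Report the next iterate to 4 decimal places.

(5.0425, -1.7170)

At (1/2, 1/2): F = (3.854426, -2.0000).
Jacobian J = [[3·v^2 - 3·v + cos(u), 6·u·v - 3·u + 2·v + 1], [4·u - 4, -5]].
At the point, J = [[0.127583, 2.0000], [-2.0000, -5.0000]] (det J = 3.362087).
Solving J·Δ = −F gives Δ = (4.5425, -2.2170).
Then the next iterate is (u, v)₁ = (5.0425, -1.7170).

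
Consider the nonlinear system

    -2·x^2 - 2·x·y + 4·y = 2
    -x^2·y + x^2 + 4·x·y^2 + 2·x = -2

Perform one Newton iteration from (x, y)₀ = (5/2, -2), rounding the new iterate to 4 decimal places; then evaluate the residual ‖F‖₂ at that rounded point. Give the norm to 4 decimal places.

13.8263

At (5/2, -2): F = (-12.5000, 65.7500).
Jacobian J = [[-4·x - 2·y, -2·x + 4], [-2·x·y + 2·x + 4·y^2 + 2, -x^2 + 8·x·y]].
At the point, J = [[-6.0000, -1.0000], [33.0000, -46.2500]] (det J = 310.5000).
Solving J·Δ = −F gives Δ = (-2.0737, -0.0580).
Then the next iterate is (x, y)₁ = (0.4263, -2.0580).
Re-evaluating at (0.4263, -2.0580): F = (-8.840813, 10.630478), so ‖F‖₂ = 13.8263.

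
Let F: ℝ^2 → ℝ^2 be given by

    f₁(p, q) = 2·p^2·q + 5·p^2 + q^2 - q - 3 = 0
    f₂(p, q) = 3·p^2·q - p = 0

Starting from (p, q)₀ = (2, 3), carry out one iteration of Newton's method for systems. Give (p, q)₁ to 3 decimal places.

(0.329, 5.041)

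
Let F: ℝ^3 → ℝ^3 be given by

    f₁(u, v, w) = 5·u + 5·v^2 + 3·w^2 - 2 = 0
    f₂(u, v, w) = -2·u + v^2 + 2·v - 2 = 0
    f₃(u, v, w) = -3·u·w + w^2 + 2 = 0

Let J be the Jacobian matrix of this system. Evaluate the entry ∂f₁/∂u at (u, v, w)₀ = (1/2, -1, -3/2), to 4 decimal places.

∂f₁/∂u = 5.
At (1/2, -1, -3/2) this is 5.0000.

5.0000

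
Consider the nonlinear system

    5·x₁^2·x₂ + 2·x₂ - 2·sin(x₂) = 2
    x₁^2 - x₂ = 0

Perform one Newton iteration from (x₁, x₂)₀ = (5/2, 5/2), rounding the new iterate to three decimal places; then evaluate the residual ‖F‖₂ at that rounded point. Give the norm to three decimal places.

23.026

At (5/2, 5/2): F = (79.92806, 3.750).
Jacobian J = [[10·x₁·x₂, 5·x₁^2 - 2·cos(x₂) + 2], [2·x₁, -1]].
At the point, J = [[62.500, 34.85229], [5.000, -1.000]] (det J = -236.76144).
Solving J·Δ = −F gives Δ = (-0.890, -0.698).
Then the next iterate is (x₁, x₂)₁ = (1.610, 1.802).
Re-evaluating at (1.610, 1.802): F = (23.01204, 0.79010), so ‖F‖₂ = 23.026.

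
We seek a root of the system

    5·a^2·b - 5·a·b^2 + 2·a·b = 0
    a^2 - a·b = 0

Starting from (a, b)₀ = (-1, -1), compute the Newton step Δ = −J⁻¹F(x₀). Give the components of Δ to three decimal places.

At (-1, -1): F = (2.000, 0.000).
Jacobian J = [[10·a·b - 5·b^2 + 2·b, 5·a^2 - 10·a·b + 2·a], [2·a - b, -a]].
At the point, J = [[3.000, -7.000], [-1.000, 1.000]] (det J = -4.000).
Solving J·Δ = −F gives Δ = (0.500, 0.500).

(0.500, 0.500)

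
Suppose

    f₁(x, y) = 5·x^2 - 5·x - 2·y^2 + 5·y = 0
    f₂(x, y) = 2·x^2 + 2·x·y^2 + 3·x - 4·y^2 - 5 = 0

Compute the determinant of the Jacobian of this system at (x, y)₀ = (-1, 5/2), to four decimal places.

J = [[10·x - 5, -4·y + 5], [4·x + 2·y^2 + 3, 4·x·y - 8·y]].
At the point, J = [[-15.0000, -5.0000], [11.5000, -30.0000]].
det J = 507.5000.

507.5000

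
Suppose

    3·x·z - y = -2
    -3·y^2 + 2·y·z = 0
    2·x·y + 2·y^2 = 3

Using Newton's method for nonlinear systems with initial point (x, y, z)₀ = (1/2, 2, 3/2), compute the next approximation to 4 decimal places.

At (1/2, 2, 3/2): F = (2.2500, -6.0000, 7.0000).
Jacobian J = [[3·z, -1, 3·x], [0, -6·y + 2·z, 2·y], [2·y, 2·x + 4·y, 0]].
At the point, J = [[4.5000, -1.0000, 1.5000], [0.0000, -9.0000, 4.0000], [4.0000, 9.0000, 0.0000]] (det J = -124.0000).
Solving J·Δ = −F gives Δ = (-0.7702, -0.4355, 0.5202).
Then the next iterate is (x, y, z)₁ = (-0.2702, 1.5645, 2.0202).

(-0.2702, 1.5645, 2.0202)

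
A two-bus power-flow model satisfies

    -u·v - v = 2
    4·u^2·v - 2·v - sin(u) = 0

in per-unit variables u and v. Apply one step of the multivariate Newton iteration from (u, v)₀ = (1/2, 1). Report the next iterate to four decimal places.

(0.2746, -1.1831)

At (1/2, 1): F = (-3.5000, -1.479426).
Jacobian J = [[-v, -u - 1], [8·u·v - cos(u), 4·u^2 - 2]].
At the point, J = [[-1.0000, -1.5000], [3.122417, -1.0000]] (det J = 5.683626).
Solving J·Δ = −F gives Δ = (-0.2254, -2.1831).
Then the next iterate is (u, v)₁ = (0.2746, -1.1831).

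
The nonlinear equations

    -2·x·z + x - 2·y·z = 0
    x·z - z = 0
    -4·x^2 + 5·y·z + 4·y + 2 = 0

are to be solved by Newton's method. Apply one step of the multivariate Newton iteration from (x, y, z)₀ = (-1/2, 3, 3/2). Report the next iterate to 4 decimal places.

At (-1/2, 3, 3/2): F = (-8.0000, -2.2500, 35.5000).
Jacobian J = [[-2·z + 1, -2·z, -2·x - 2·y], [z, 0, x - 1], [-8·x, 5·z + 4, 5·y]].
At the point, J = [[-2.0000, -3.0000, -5.0000], [1.5000, 0.0000, -1.5000], [4.0000, 11.5000, 15.0000]] (det J = -35.2500).
Solving J·Δ = −F gives Δ = (1.4149, -3.4681, -0.0851).
Then the next iterate is (x, y, z)₁ = (0.9149, -0.4681, 1.4149).

(0.9149, -0.4681, 1.4149)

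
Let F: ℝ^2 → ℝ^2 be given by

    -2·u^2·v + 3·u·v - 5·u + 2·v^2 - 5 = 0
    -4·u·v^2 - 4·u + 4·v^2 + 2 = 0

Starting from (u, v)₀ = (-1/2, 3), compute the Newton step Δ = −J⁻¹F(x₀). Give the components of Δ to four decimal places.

(0.3132, -1.2632)

At (-1/2, 3): F = (9.5000, 58.0000).
Jacobian J = [[-4·u·v + 3·v - 5, -2·u^2 + 3·u + 4·v], [-4·v^2 - 4, -8·u·v + 8·v]].
At the point, J = [[10.0000, 10.0000], [-40.0000, 36.0000]] (det J = 760.0000).
Solving J·Δ = −F gives Δ = (0.3132, -1.2632).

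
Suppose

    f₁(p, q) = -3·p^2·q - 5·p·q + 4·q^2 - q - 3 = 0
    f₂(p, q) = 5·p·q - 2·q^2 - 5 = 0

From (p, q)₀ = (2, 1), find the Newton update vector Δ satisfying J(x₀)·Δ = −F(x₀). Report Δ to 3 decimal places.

(-3.222, 2.185)

At (2, 1): F = (-22.000, 3.000).
Jacobian J = [[-6·p·q - 5·q, -3·p^2 - 5·p + 8·q - 1], [5·q, 5·p - 4·q]].
At the point, J = [[-17.000, -15.000], [5.000, 6.000]] (det J = -27.000).
Solving J·Δ = −F gives Δ = (-3.222, 2.185).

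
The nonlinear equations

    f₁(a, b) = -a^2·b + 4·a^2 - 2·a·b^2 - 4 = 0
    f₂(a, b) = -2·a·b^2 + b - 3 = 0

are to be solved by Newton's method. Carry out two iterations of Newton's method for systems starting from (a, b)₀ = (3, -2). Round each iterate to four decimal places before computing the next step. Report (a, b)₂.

At (3, -2): F = (26.0000, -29.0000).
Jacobian J = [[-2·a·b + 8·a - 2·b^2, -a^2 - 4·a·b], [-2·b^2, -4·a·b + 1]].
At the point, J = [[28.0000, 15.0000], [-8.0000, 25.0000]] (det J = 820.0000).
Solving J·Δ = −F gives Δ = (-1.3232, 0.7366).
Then the next iterate is (a, b)₁ = (1.6768, -1.2634).
Round to (1.6768, -1.2634) and repeat: F = (5.445934, -9.616348), J = [[14.458979, 5.662218], [-3.192359, 9.473876]].
Δ = (-0.6839, 0.7846), so (a, b)₂ = (0.9929, -0.4788).

(0.9929, -0.4788)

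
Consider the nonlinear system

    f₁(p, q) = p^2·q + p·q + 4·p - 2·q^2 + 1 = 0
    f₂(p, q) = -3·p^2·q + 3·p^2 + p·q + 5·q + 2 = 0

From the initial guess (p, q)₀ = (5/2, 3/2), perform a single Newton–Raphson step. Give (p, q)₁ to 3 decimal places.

At (5/2, 3/2): F = (19.625, 3.875).
Jacobian J = [[2·p·q + q + 4, p^2 + p - 4·q], [-6·p·q + 6·p + q, -3·p^2 + p + 5]].
At the point, J = [[13.000, 2.750], [-6.000, -11.250]] (det J = -129.750).
Solving J·Δ = −F gives Δ = (-1.784, 1.296).
Then the next iterate is (p, q)₁ = (0.716, 2.796).

(0.716, 2.796)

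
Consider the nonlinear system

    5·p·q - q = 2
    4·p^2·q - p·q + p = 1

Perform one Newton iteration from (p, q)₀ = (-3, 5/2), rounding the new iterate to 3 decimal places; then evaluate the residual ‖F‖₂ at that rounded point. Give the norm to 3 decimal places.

At (-3, 5/2): F = (-42.000, 93.500).
Jacobian J = [[5·q, 5·p - 1], [8·p·q - q + 1, 4·p^2 - p]].
At the point, J = [[12.500, -16.000], [-61.500, 39.000]] (det J = -496.500).
Solving J·Δ = −F gives Δ = (-0.286, -2.848).
Then the next iterate is (p, q)₁ = (-3.286, -0.348).
Re-evaluating at (-3.286, -0.348): F = (4.06564, -20.46006), so ‖F‖₂ = 20.860.

20.860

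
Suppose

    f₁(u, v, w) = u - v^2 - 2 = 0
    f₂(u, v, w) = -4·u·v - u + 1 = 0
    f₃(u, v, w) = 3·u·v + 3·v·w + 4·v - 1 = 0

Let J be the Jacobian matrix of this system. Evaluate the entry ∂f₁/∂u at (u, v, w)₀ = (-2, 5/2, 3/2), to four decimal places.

∂f₁/∂u = 1.
At (-2, 5/2, 3/2) this is 1.0000.

1.0000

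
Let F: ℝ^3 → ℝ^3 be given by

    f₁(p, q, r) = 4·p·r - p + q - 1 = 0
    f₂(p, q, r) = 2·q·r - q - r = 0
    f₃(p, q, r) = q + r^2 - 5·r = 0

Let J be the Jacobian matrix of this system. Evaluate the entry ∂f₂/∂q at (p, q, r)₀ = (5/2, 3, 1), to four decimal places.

1.0000

∂f₂/∂q = 2·r - 1.
At (5/2, 3, 1) this is 1.0000.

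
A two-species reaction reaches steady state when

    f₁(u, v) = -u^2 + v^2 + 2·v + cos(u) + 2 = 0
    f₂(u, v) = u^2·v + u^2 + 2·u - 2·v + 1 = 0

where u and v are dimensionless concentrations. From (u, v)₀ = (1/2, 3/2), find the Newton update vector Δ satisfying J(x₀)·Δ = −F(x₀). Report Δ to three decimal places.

At (1/2, 3/2): F = (7.87758, -0.375).
Jacobian J = [[-2·u - sin(u), 2·v + 2], [2·u·v + 2·u + 2, u^2 - 2]].
At the point, J = [[-1.47943, 5.000], [4.500, -1.750]] (det J = -19.91101).
Solving J·Δ = −F gives Δ = (-0.598, -1.753).

(-0.598, -1.753)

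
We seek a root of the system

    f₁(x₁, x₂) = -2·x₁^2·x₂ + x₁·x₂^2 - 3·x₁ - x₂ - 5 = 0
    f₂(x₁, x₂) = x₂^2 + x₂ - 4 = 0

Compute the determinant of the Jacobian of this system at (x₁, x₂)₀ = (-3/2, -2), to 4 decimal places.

33.0000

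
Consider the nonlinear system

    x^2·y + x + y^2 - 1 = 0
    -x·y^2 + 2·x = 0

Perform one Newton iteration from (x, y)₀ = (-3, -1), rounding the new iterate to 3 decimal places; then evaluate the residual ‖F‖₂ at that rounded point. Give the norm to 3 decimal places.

2.237

At (-3, -1): F = (-12.000, -3.000).
Jacobian J = [[2·x·y + 1, x^2 + 2·y], [-y^2 + 2, -2·x·y]].
At the point, J = [[7.000, 7.000], [1.000, -6.000]] (det J = -49.000).
Solving J·Δ = −F gives Δ = (1.898, -0.184).
Then the next iterate is (x, y)₁ = (-1.102, -1.184).
Re-evaluating at (-1.102, -1.184): F = (-2.13800, -0.65915), so ‖F‖₂ = 2.237.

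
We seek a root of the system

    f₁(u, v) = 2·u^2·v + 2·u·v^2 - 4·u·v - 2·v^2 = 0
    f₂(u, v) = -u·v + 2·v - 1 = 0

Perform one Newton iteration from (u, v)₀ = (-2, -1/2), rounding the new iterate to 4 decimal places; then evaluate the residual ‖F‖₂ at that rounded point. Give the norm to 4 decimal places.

At (-2, -1/2): F = (-9.5000, -3.0000).
Jacobian J = [[4·u·v + 2·v^2 - 4·v, 2·u^2 + 4·u·v - 4·u - 4·v], [-v, -u + 2]].
At the point, J = [[6.5000, 22.0000], [0.5000, 4.0000]] (det J = 15.0000).
Solving J·Δ = −F gives Δ = (-1.8667, 0.9833).
Then the next iterate is (u, v)₁ = (-3.8667, 0.4833).
Re-evaluating at (-3.8667, 0.4833): F = (19.653581, 1.835376), so ‖F‖₂ = 19.7391.

19.7391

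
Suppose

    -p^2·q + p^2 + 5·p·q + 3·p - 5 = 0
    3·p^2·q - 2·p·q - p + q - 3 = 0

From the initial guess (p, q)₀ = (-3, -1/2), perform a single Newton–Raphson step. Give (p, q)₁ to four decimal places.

(-5.3288, 0.6164)

At (-3, -1/2): F = (7.0000, -17.0000).
Jacobian J = [[-2·p·q + 2·p + 5·q + 3, -p^2 + 5·p], [6·p·q - 2·q - 1, 3·p^2 - 2·p + 1]].
At the point, J = [[-8.5000, -24.0000], [9.0000, 34.0000]] (det J = -73.0000).
Solving J·Δ = −F gives Δ = (-2.3288, 1.1164).
Then the next iterate is (p, q)₁ = (-5.3288, 0.6164).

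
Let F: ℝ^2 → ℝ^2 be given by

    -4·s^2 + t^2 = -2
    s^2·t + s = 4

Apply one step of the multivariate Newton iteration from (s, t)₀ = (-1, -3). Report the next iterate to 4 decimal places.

(-0.1800, -0.7400)

At (-1, -3): F = (7.0000, -8.0000).
Jacobian J = [[-8·s, 2·t], [2·s·t + 1, s^2]].
At the point, J = [[8.0000, -6.0000], [7.0000, 1.0000]] (det J = 50.0000).
Solving J·Δ = −F gives Δ = (0.8200, 2.2600).
Then the next iterate is (s, t)₁ = (-0.1800, -0.7400).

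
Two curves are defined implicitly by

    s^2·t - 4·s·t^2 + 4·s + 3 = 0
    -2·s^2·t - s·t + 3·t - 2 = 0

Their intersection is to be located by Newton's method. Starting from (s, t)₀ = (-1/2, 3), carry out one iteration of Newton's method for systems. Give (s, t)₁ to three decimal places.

(-0.687, 0.854)

At (-1/2, 3): F = (19.750, 7.000).
Jacobian J = [[2·s·t - 4·t^2 + 4, s^2 - 8·s·t], [-4·s·t - t, -2·s^2 - s + 3]].
At the point, J = [[-35.000, 12.250], [3.000, 3.000]] (det J = -141.750).
Solving J·Δ = −F gives Δ = (-0.187, -2.146).
Then the next iterate is (s, t)₁ = (-0.687, 0.854).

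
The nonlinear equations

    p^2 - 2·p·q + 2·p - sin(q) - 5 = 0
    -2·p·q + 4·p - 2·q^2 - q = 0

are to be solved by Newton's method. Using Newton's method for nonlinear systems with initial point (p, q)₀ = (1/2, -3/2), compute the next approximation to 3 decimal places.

(0.642, -1.874)

At (1/2, -3/2): F = (-1.25251, 0.500).
Jacobian J = [[2·p - 2·q + 2, -2·p - cos(q)], [-2·q + 4, -2·p - 4·q - 1]].
At the point, J = [[6.000, -1.07074], [7.000, 4.000]] (det J = 31.49516).
Solving J·Δ = −F gives Δ = (0.142, -0.374).
Then the next iterate is (p, q)₁ = (0.642, -1.874).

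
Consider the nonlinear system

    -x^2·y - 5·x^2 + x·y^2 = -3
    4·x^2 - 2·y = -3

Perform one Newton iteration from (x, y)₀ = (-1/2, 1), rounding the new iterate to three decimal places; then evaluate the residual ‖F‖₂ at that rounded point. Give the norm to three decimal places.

At (-1/2, 1): F = (1.000, 2.000).
Jacobian J = [[-2·x·y - 10·x + y^2, -x^2 + 2·x·y], [8·x, -2]].
At the point, J = [[7.000, -1.250], [-4.000, -2.000]] (det J = -19.000).
Solving J·Δ = −F gives Δ = (0.026, 0.947).
Then the next iterate is (x, y)₁ = (-0.474, 1.947).
Re-evaluating at (-0.474, 1.947): F = (-0.35767, 0.00470), so ‖F‖₂ = 0.358.

0.358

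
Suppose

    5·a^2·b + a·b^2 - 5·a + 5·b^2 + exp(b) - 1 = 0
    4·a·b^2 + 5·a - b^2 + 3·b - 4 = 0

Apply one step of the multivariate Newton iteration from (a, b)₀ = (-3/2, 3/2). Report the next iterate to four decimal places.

At (-3/2, 3/2): F = (35.731689, -22.7500).
Jacobian J = [[10·a·b + b^2 - 5, 5·a^2 + 2·a·b + 10·b + exp(b)], [4·b^2 + 5, 8·a·b - 2·b + 3]].
At the point, J = [[-25.2500, 26.231689], [14.0000, -18.0000]] (det J = 87.256353).
Solving J·Δ = −F gives Δ = (0.5318, -0.8503).
Then the next iterate is (a, b)₁ = (-0.9682, 0.6497).

(-0.9682, 0.6497)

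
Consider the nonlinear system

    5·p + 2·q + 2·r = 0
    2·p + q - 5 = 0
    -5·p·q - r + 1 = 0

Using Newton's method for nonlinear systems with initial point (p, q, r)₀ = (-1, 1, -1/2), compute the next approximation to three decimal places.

(1.793, 1.414, -5.897)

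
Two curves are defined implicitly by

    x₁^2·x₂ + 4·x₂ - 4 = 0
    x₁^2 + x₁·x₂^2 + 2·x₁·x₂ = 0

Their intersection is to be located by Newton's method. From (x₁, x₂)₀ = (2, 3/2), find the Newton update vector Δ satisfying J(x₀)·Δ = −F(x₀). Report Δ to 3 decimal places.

(-2.571, 0.929)

At (2, 3/2): F = (8.000, 14.500).
Jacobian J = [[2·x₁·x₂, x₁^2 + 4], [2·x₁ + x₂^2 + 2·x₂, 2·x₁·x₂ + 2·x₁]].
At the point, J = [[6.000, 8.000], [9.250, 10.000]] (det J = -14.000).
Solving J·Δ = −F gives Δ = (-2.571, 0.929).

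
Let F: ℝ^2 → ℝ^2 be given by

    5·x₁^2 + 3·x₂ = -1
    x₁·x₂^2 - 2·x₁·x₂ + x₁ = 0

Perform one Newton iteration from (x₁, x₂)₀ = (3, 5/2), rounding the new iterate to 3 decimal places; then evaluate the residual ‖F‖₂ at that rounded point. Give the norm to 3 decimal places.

15.452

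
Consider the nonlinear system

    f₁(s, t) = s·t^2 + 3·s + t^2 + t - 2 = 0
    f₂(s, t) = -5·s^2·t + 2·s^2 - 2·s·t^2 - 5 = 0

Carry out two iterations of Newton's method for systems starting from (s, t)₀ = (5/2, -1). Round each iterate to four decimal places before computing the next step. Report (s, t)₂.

(0.7784, -0.1268)

At (5/2, -1): F = (8.0000, 33.7500).
Jacobian J = [[t^2 + 3, 2·s·t + 2·t + 1], [-10·s·t + 4·s - 2·t^2, -5·s^2 - 4·s·t]].
At the point, J = [[4.0000, -6.0000], [33.0000, -21.2500]] (det J = 113.0000).
Solving J·Δ = −F gives Δ = (-0.2876, 1.1416).
Then the next iterate is (s, t)₁ = (2.2124, 0.1416).
Round to (2.2124, 0.1416) and repeat: F = (4.843210, 1.235250), J = [[3.020051, 1.909752], [5.676740, -25.726672]].
Δ = (-1.4340, -0.2684), so (s, t)₂ = (0.7784, -0.1268).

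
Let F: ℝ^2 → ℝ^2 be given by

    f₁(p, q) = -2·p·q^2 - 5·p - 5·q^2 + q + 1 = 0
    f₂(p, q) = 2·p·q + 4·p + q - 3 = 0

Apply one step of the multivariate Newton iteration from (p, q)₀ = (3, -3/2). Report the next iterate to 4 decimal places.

At (3, -3/2): F = (-40.2500, -1.5000).
Jacobian J = [[-2·q^2 - 5, -4·p·q - 10·q + 1], [2·q + 4, 2·p + 1]].
At the point, J = [[-9.5000, 34.0000], [1.0000, 7.0000]] (det J = -100.5000).
Solving J·Δ = −F gives Δ = (-2.2960, 0.5423).
Then the next iterate is (p, q)₁ = (0.7040, -0.9577).

(0.7040, -0.9577)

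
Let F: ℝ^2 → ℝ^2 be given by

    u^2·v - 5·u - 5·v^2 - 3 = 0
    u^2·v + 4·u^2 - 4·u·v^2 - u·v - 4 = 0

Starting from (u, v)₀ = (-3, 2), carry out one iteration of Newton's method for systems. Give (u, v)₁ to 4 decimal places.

At (-3, 2): F = (10.0000, 104.0000).
Jacobian J = [[2·u·v - 5, u^2 - 10·v], [2·u·v + 8·u - 4·v^2 - v, u^2 - 8·u·v - u]].
At the point, J = [[-17.0000, -11.0000], [-54.0000, 60.0000]] (det J = -1614.0000).
Solving J·Δ = −F gives Δ = (1.0805, -0.7608).
Then the next iterate is (u, v)₁ = (-1.9195, 1.2392).

(-1.9195, 1.2392)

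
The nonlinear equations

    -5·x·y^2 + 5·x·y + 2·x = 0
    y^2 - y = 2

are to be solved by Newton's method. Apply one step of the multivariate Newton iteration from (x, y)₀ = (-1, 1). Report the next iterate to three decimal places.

(-5.000, 3.000)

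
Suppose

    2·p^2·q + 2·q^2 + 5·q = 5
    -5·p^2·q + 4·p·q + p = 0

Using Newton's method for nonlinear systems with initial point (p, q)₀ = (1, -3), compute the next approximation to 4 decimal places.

At (1, -3): F = (-8.0000, 4.0000).
Jacobian J = [[4·p·q, 2·p^2 + 4·q + 5], [-10·p·q + 4·q + 1, -5·p^2 + 4·p]].
At the point, J = [[-12.0000, -5.0000], [19.0000, -1.0000]] (det J = 107.0000).
Solving J·Δ = −F gives Δ = (-0.2617, -0.9720).
Then the next iterate is (p, q)₁ = (0.7383, -3.9720).

(0.7383, -3.9720)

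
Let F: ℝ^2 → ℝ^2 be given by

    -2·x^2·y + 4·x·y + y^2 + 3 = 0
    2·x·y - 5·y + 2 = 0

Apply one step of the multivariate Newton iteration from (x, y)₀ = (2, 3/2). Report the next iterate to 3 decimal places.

(-0.250, -4.750)

At (2, 3/2): F = (5.250, 0.500).
Jacobian J = [[-4·x·y + 4·y, -2·x^2 + 4·x + 2·y], [2·y, 2·x - 5]].
At the point, J = [[-6.000, 3.000], [3.000, -1.000]] (det J = -3.000).
Solving J·Δ = −F gives Δ = (-2.250, -6.250).
Then the next iterate is (x, y)₁ = (-0.250, -4.750).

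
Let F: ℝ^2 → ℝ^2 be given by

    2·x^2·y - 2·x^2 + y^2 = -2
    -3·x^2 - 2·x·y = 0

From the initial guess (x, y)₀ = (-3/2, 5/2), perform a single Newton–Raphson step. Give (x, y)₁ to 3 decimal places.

At (-3/2, 5/2): F = (15.000, 0.750).
Jacobian J = [[4·x·y - 4·x, 2·x^2 + 2·y], [-6·x - 2·y, -2·x]].
At the point, J = [[-9.000, 9.500], [4.000, 3.000]] (det J = -65.000).
Solving J·Δ = −F gives Δ = (0.583, -1.027).
Then the next iterate is (x, y)₁ = (-0.917, 1.473).

(-0.917, 1.473)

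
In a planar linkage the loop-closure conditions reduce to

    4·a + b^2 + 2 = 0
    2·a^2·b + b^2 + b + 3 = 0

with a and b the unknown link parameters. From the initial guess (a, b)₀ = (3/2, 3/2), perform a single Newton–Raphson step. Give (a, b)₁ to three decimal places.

At (3/2, 3/2): F = (10.250, 13.500).
Jacobian J = [[4, 2·b], [4·a·b, 2·a^2 + 2·b + 1]].
At the point, J = [[4.000, 3.000], [9.000, 8.500]] (det J = 7.000).
Solving J·Δ = −F gives Δ = (-6.661, 5.464).
Then the next iterate is (a, b)₁ = (-5.161, 6.964).

(-5.161, 6.964)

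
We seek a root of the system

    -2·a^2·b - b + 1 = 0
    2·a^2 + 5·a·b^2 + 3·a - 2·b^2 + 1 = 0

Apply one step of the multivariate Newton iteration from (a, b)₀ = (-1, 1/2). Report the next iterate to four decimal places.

At (-1, 1/2): F = (-0.5000, -1.7500).
Jacobian J = [[-4·a·b, -2·a^2 - 1], [4·a + 5·b^2 + 3, 10·a·b - 4·b]].
At the point, J = [[2.0000, -3.0000], [0.2500, -7.0000]] (det J = -13.2500).
Solving J·Δ = −F gives Δ = (-0.1321, -0.2547).
Then the next iterate is (a, b)₁ = (-1.1321, 0.2453).

(-1.1321, 0.2453)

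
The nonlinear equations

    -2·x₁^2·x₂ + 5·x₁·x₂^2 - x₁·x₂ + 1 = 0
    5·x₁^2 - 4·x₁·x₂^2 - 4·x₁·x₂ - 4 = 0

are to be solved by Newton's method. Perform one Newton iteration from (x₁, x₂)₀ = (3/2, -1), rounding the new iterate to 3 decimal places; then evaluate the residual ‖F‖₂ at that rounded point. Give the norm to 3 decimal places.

4.605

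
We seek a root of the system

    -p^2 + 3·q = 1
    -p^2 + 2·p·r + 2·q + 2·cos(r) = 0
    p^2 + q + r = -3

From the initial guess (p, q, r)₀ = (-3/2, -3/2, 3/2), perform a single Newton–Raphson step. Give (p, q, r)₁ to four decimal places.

(0.6706, -1.0872, 2.3489)

At (-3/2, -3/2, 3/2): F = (-7.7500, -9.608526, 5.2500).
Jacobian J = [[-2·p, 3, 0], [-2·p + 2·r, 2, 2·p - 2·sin(r)], [2·p, 1, 1]].
At the point, J = [[3.0000, 3.0000, 0.0000], [6.0000, 2.0000, -4.994990], [-3.0000, 1.0000, 1.0000]] (det J = 47.939880).
Solving J·Δ = −F gives Δ = (2.1706, 0.4128, 0.8489).
Then the next iterate is (p, q, r)₁ = (0.6706, -1.0872, 2.3489).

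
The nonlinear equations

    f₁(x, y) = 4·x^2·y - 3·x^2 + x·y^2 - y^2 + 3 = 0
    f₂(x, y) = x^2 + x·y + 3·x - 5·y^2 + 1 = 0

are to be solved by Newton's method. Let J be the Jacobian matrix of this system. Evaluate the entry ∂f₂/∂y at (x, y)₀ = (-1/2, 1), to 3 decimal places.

∂f₂/∂y = x - 10·y.
At (-1/2, 1) this is -10.500.

-10.500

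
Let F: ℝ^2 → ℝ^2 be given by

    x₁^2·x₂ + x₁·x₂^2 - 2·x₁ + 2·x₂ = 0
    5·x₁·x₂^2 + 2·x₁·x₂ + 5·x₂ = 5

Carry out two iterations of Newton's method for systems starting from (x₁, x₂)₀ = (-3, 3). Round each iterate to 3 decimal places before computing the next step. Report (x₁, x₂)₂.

(-0.138, 2.362)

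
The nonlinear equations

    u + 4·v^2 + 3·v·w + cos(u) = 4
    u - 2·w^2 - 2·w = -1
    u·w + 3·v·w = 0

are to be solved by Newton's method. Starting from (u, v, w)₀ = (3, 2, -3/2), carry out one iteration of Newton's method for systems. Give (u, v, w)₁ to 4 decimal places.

At (3, 2, -3/2): F = (5.010008, 2.5000, -13.5000).
Jacobian J = [[-sin(u) + 1, 8·v + 3·w, 3·v], [1, 0, -4·w - 2], [w, 3·w, u + 3·v]].
At the point, J = [[0.858880, 11.5000, 6.0000], [1.0000, 0.0000, 4.0000], [-1.5000, -4.5000, 9.0000]] (det J = -184.040160).
Solving J·Δ = −F gives Δ = (-4.6570, -0.3692, 0.5392).
Then the next iterate is (u, v, w)₁ = (-1.6570, 1.6308, -0.9608).

(-1.6570, 1.6308, -0.9608)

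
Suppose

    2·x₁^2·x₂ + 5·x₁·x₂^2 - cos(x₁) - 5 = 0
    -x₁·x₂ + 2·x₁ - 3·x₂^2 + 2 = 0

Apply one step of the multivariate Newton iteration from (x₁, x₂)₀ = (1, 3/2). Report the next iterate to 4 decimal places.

(0.9216, 1.0711)

At (1, 3/2): F = (8.709698, -4.2500).
Jacobian J = [[4·x₁·x₂ + 5·x₂^2 + sin(x₁), 2·x₁^2 + 10·x₁·x₂], [-x₂ + 2, -x₁ - 6·x₂]].
At the point, J = [[18.091471, 17.0000], [0.5000, -10.0000]] (det J = -189.414710).
Solving J·Δ = −F gives Δ = (-0.0784, -0.4289).
Then the next iterate is (x₁, x₂)₁ = (0.9216, 1.0711).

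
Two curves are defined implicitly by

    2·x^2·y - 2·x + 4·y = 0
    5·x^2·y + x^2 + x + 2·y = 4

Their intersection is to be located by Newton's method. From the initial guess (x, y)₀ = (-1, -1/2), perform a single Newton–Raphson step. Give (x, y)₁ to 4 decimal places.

(0.5833, -0.3333)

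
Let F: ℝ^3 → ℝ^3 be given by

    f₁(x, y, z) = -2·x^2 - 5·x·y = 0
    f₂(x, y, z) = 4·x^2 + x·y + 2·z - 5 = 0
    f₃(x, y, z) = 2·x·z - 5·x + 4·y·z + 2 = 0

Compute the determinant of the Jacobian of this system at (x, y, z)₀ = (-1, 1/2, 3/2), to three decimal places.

-38.000

J = [[-4·x - 5·y, -5·x, 0], [8·x + y, x, 2], [2·z - 5, 4·z, 2·x + 4·y]].
At the point, J = [[1.500, 5.000, 0.000], [-7.500, -1.000, 2.000], [-2.000, 6.000, 0.000]].
det J = -38.000.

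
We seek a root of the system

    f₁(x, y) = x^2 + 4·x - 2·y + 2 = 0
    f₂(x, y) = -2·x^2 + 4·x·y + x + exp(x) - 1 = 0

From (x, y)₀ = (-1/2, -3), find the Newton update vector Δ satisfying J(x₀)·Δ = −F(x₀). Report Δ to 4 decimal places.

(-0.1442, 2.9086)

At (-1/2, -3): F = (6.2500, 4.606531).
Jacobian J = [[2·x + 4, -2], [-4·x + 4·y + exp(x) + 1, 4·x]].
At the point, J = [[3.0000, -2.0000], [-8.393469, -2.0000]] (det J = -22.786939).
Solving J·Δ = −F gives Δ = (-0.1442, 2.9086).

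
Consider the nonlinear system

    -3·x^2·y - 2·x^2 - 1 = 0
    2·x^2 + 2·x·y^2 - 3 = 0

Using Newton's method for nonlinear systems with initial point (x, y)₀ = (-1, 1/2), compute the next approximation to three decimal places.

At (-1, 1/2): F = (-4.500, -1.500).
Jacobian J = [[-6·x·y - 4·x, -3·x^2], [4·x + 2·y^2, 4·x·y]].
At the point, J = [[7.000, -3.000], [-3.500, -2.000]] (det J = -24.500).
Solving J·Δ = −F gives Δ = (0.184, -1.071).
Then the next iterate is (x, y)₁ = (-0.816, -0.571).

(-0.816, -0.571)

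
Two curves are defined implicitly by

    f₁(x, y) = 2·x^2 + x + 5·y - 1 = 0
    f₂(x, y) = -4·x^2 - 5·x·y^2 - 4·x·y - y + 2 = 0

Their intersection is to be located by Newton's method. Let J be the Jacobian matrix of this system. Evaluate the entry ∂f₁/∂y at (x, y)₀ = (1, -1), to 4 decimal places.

∂f₁/∂y = 5.
At (1, -1) this is 5.0000.

5.0000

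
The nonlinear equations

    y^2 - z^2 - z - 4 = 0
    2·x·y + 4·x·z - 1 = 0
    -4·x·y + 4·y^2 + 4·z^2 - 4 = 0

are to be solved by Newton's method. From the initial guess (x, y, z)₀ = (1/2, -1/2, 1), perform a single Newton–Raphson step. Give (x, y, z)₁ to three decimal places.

At (1/2, -1/2, 1): F = (-5.750, 0.500, 2.000).
Jacobian J = [[0, 2·y, -2·z - 1], [2·y + 4·z, 2·x, 4·x], [-4·y, -4·x + 8·y, 8·z]].
At the point, J = [[0.000, -1.000, -3.000], [3.000, 1.000, 2.000], [2.000, -6.000, 8.000]] (det J = 80.000).
Solving J·Δ = −F gives Δ = (1.250, -1.250, -1.500).
Then the next iterate is (x, y, z)₁ = (1.750, -1.750, -0.500).

(1.750, -1.750, -0.500)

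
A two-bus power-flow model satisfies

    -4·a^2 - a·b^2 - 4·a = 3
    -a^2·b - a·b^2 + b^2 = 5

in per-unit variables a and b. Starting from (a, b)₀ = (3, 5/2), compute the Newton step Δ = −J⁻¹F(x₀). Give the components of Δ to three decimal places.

(-2.184, 0.338)

At (3, 5/2): F = (-69.750, -40.000).
Jacobian J = [[-8·a - b^2 - 4, -2·a·b], [-2·a·b - b^2, -a^2 - 2·a·b + 2·b]].
At the point, J = [[-34.250, -15.000], [-21.250, -19.000]] (det J = 332.000).
Solving J·Δ = −F gives Δ = (-2.184, 0.338).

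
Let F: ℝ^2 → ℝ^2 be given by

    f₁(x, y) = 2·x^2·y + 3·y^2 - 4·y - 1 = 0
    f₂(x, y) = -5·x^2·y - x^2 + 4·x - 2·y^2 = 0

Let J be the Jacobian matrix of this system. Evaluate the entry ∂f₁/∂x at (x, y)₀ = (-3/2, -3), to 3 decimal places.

18.000

∂f₁/∂x = 4·x·y.
At (-3/2, -3) this is 18.000.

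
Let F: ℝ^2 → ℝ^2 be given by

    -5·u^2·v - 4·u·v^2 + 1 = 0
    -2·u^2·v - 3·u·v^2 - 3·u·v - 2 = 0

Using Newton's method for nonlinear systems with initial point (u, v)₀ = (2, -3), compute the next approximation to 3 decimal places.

(1.583, -2.250)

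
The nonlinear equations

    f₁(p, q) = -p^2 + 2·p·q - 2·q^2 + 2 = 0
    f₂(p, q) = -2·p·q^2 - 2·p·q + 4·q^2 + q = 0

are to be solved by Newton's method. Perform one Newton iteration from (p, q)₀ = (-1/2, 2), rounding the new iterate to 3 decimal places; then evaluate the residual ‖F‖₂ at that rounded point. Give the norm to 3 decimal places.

2548.393

At (-1/2, 2): F = (-8.250, 24.000).
Jacobian J = [[-2·p + 2·q, 2·p - 4·q], [-2·q^2 - 2·q, -4·p·q - 2·p + 8·q + 1]].
At the point, J = [[5.000, -9.000], [-12.000, 22.000]] (det J = 2.000).
Solving J·Δ = −F gives Δ = (-17.250, -10.500).
Then the next iterate is (p, q)₁ = (-17.750, -8.500).
Re-evaluating at (-17.750, -8.500): F = (-155.81250, 2543.625), so ‖F‖₂ = 2548.393.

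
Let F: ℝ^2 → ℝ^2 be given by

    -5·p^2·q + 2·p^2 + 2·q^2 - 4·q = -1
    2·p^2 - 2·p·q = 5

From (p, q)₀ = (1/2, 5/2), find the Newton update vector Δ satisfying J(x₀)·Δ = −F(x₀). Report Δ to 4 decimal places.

(-1.3081, -3.0758)

At (1/2, 5/2): F = (0.8750, -7.0000).
Jacobian J = [[-10·p·q + 4·p, -5·p^2 + 4·q - 4], [4·p - 2·q, -2·p]].
At the point, J = [[-10.5000, 4.7500], [-3.0000, -1.0000]] (det J = 24.7500).
Solving J·Δ = −F gives Δ = (-1.3081, -3.0758).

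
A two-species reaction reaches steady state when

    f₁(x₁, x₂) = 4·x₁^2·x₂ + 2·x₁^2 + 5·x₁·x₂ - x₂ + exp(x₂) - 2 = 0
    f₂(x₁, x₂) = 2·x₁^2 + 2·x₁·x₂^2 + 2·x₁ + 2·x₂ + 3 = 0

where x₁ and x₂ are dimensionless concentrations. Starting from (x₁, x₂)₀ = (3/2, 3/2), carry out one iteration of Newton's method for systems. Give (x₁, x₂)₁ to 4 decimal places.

(2.2452, -1.1877)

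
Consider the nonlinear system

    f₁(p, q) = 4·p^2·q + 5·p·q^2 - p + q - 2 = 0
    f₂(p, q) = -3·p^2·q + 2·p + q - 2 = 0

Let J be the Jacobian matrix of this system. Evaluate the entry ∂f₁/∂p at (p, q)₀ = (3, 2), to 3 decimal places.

67.000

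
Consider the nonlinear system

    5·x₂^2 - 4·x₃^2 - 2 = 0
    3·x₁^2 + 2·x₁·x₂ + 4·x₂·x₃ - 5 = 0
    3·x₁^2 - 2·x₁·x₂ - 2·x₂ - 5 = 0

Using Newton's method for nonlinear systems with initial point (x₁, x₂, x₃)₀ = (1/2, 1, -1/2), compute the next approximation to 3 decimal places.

(-14.000, -6.250, 17.125)

At (1/2, 1, -1/2): F = (2.000, -5.250, -7.250).
Jacobian J = [[0, 10·x₂, -8·x₃], [6·x₁ + 2·x₂, 2·x₁ + 4·x₃, 4·x₂], [6·x₁ - 2·x₂, -2·x₁ - 2, 0]].
At the point, J = [[0.000, 10.000, 4.000], [5.000, -1.000, 4.000], [1.000, -3.000, 0.000]] (det J = -16.000).
Solving J·Δ = −F gives Δ = (-14.500, -7.250, 17.625).
Then the next iterate is (x₁, x₂, x₃)₁ = (-14.000, -6.250, 17.125).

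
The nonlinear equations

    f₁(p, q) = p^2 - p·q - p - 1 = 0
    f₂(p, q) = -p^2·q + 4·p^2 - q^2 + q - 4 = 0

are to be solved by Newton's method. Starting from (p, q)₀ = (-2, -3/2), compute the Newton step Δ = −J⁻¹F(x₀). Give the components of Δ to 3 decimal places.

(0.648, 0.134)

At (-2, -3/2): F = (2.000, 14.250).
Jacobian J = [[2·p - q - 1, -p], [-2·p·q + 8·p, -p^2 - 2·q + 1]].
At the point, J = [[-3.500, 2.000], [-22.000, 0.000]] (det J = 44.000).
Solving J·Δ = −F gives Δ = (0.648, 0.134).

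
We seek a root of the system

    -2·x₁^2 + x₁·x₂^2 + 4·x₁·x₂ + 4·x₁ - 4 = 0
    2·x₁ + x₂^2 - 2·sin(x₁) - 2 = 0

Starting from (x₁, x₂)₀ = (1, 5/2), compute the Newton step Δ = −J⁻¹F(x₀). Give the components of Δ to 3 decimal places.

(-0.413, -0.837)

At (1, 5/2): F = (14.250, 4.56706).
Jacobian J = [[-4·x₁ + x₂^2 + 4·x₂ + 4, 2·x₁·x₂ + 4·x₁], [-2·cos(x₁) + 2, 2·x₂]].
At the point, J = [[16.250, 9.000], [0.91940, 5.000]] (det J = 72.97544).
Solving J·Δ = −F gives Δ = (-0.413, -0.837).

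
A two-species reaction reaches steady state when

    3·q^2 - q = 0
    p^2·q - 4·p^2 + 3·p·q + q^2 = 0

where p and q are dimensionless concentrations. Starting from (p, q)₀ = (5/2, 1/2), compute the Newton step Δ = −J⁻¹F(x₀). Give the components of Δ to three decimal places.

(-1.232, -0.125)

At (5/2, 1/2): F = (0.250, -17.875).
Jacobian J = [[0, 6·q - 1], [2·p·q - 8·p + 3·q, p^2 + 3·p + 2·q]].
At the point, J = [[0.000, 2.000], [-16.000, 14.750]] (det J = 32.000).
Solving J·Δ = −F gives Δ = (-1.232, -0.125).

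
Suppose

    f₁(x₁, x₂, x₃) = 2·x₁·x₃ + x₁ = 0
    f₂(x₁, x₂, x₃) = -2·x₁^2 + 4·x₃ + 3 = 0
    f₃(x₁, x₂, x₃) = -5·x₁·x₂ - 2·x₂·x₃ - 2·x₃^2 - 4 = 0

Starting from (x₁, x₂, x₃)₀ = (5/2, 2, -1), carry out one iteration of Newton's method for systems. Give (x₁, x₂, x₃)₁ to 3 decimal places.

(1.250, 0.619, -0.750)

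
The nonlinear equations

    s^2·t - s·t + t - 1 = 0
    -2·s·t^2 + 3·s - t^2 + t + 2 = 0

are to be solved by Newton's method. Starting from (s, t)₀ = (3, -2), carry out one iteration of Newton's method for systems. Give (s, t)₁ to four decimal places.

At (3, -2): F = (-15.0000, -19.0000).
Jacobian J = [[2·s·t - t, s^2 - s + 1], [-2·t^2 + 3, -4·s·t - 2·t + 1]].
At the point, J = [[-10.0000, 7.0000], [-5.0000, 29.0000]] (det J = -255.0000).
Solving J·Δ = −F gives Δ = (-1.1843, 0.4510).
Then the next iterate is (s, t)₁ = (1.8157, -1.5490).

(1.8157, -1.5490)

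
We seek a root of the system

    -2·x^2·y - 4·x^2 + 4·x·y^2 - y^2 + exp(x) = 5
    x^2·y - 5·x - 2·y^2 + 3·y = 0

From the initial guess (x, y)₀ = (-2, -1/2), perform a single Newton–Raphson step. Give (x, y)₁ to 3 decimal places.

At (-2, -1/2): F = (-19.11466, 6.000).
Jacobian J = [[-4·x·y - 8·x + 4·y^2 + exp(x), -2·x^2 + 8·x·y - 2·y], [2·x·y - 5, x^2 - 4·y + 3]].
At the point, J = [[13.13534, 1.000], [-3.000, 9.000]] (det J = 121.21802).
Solving J·Δ = −F gives Δ = (1.469, -0.177).
Then the next iterate is (x, y)₁ = (-0.531, -0.677).

(-0.531, -0.677)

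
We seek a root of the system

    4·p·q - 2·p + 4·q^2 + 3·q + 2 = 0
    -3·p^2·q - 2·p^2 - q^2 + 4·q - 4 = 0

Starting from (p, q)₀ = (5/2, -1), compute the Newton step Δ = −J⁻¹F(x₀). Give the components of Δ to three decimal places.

At (5/2, -1): F = (-12.000, -2.750).
Jacobian J = [[4·q - 2, 4·p + 8·q + 3], [-6·p·q - 4·p, -3·p^2 - 2·q + 4]].
At the point, J = [[-6.000, 5.000], [5.000, -12.750]] (det J = 51.500).
Solving J·Δ = −F gives Δ = (-3.238, -1.485).

(-3.238, -1.485)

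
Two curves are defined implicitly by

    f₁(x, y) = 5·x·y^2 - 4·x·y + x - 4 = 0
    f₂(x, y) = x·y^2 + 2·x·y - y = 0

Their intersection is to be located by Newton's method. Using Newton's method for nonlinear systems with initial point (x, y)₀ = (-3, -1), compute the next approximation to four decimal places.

(1.1875, -1.1875)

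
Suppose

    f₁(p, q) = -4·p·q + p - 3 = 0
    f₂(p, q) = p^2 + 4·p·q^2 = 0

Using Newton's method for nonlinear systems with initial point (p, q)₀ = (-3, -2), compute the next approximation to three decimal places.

At (-3, -2): F = (-30.000, -39.000).
Jacobian J = [[-4·q + 1, -4·p], [2·p + 4·q^2, 8·p·q]].
At the point, J = [[9.000, 12.000], [10.000, 48.000]] (det J = 312.000).
Solving J·Δ = −F gives Δ = (3.115, 0.163).
Then the next iterate is (p, q)₁ = (0.115, -1.837).

(0.115, -1.837)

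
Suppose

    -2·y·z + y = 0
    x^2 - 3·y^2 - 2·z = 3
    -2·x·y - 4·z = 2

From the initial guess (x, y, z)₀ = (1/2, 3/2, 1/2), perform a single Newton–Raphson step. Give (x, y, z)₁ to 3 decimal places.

(-0.893, 0.179, 0.500)

At (1/2, 3/2, 1/2): F = (0.000, -10.500, -5.500).
Jacobian J = [[0, -2·z + 1, -2·y], [2·x, -6·y, -2], [-2·y, -2·x, -4]].
At the point, J = [[0.000, 0.000, -3.000], [1.000, -9.000, -2.000], [-3.000, -1.000, -4.000]] (det J = 84.000).
Solving J·Δ = −F gives Δ = (-1.393, -1.321, 0.000).
Then the next iterate is (x, y, z)₁ = (-0.893, 0.179, 0.500).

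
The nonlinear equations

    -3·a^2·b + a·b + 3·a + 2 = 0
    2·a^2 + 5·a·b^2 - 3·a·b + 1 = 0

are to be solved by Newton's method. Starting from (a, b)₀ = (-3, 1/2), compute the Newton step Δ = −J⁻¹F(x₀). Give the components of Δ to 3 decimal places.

At (-3, 1/2): F = (-22.000, 19.750).
Jacobian J = [[-6·a·b + b + 3, -3·a^2 + a], [4·a + 5·b^2 - 3·b, 10·a·b - 3·a]].
At the point, J = [[12.500, -30.000], [-12.250, -6.000]] (det J = -442.500).
Solving J·Δ = −F gives Δ = (1.637, -0.051).

(1.637, -0.051)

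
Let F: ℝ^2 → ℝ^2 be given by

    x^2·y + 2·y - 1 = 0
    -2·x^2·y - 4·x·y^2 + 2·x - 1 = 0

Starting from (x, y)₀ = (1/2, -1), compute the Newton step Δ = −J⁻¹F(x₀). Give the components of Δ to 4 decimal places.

At (1/2, -1): F = (-3.2500, -1.5000).
Jacobian J = [[2·x·y, x^2 + 2], [-4·x·y - 4·y^2 + 2, -2·x^2 - 8·x·y]].
At the point, J = [[-1.0000, 2.2500], [0.0000, 3.5000]] (det J = -3.5000).
Solving J·Δ = −F gives Δ = (-2.2857, 0.4286).

(-2.2857, 0.4286)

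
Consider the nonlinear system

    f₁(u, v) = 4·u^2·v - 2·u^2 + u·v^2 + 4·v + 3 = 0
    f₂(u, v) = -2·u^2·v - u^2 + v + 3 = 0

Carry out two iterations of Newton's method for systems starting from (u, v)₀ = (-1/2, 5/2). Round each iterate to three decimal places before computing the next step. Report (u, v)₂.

(-0.297, -1.722)

At (-1/2, 5/2): F = (11.875, 4.000).
Jacobian J = [[8·u·v - 4·u + v^2, 4·u^2 + 2·u·v + 4], [-4·u·v - 2·u, -2·u^2 + 1]].
At the point, J = [[-1.750, 2.500], [6.000, 0.500]] (det J = -15.875).
Solving J·Δ = −F gives Δ = (-0.256, -4.929).
Then the next iterate is (u, v)₁ = (-0.756, -2.429).
Round to (-0.756, -2.429) and repeat: F = (-17.87255, 2.77599), J = [[23.61463, 9.95879], [-5.83330, -0.14307]].
Δ = (0.459, 0.707), so (u, v)₂ = (-0.297, -1.722).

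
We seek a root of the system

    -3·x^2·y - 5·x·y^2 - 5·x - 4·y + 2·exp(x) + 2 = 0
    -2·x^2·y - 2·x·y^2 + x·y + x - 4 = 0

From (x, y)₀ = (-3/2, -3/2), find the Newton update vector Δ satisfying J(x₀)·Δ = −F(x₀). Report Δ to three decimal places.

(-11.694, 11.597)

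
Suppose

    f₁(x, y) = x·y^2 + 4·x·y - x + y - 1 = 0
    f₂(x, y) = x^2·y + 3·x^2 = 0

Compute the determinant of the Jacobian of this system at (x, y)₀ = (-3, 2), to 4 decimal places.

-591.0000

J = [[y^2 + 4·y - 1, 2·x·y + 4·x + 1], [2·x·y + 6·x, x^2]].
At the point, J = [[11.0000, -23.0000], [-30.0000, 9.0000]].
det J = -591.0000.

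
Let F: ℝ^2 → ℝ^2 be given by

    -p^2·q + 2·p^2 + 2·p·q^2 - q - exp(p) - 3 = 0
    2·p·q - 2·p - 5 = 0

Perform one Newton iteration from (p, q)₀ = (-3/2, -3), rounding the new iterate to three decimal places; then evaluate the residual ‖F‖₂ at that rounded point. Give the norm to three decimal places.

At (-3/2, -3): F = (-15.97313, 7.000).
Jacobian J = [[-2·p·q + 4·p + 2·q^2 - exp(p), -p^2 + 4·p·q - 1], [2·q - 2, 2·p]].
At the point, J = [[2.77687, 14.750], [-8.000, -3.000]] (det J = 109.66939).
Solving J·Δ = −F gives Δ = (0.505, 0.988).
Then the next iterate is (p, q)₁ = (-0.995, -2.012).
Re-evaluating at (-0.995, -2.012): F = (-5.44155, 0.99388), so ‖F‖₂ = 5.532.

5.532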